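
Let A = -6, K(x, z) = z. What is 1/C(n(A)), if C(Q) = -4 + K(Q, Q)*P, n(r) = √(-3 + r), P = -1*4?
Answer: -1/40 + 3*I/40 ≈ -0.025 + 0.075*I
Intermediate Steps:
P = -4
C(Q) = -4 - 4*Q (C(Q) = -4 + Q*(-4) = -4 - 4*Q)
1/C(n(A)) = 1/(-4 - 4*√(-3 - 6)) = 1/(-4 - 12*I) = (-4 + 12*I)/160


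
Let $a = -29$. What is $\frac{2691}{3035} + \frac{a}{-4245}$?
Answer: $\frac{2302262}{2576715} \approx 0.89349$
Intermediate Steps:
$\frac{2691}{3035} + \frac{a}{-4245} = \frac{2691}{3035} - \frac{29}{-4245} = 2691 \cdot \frac{1}{3035} - - \frac{29}{4245} = \frac{2691}{3035} + \frac{29}{4245} = \frac{2302262}{2576715}$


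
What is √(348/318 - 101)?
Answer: I*√280635/53 ≈ 9.9953*I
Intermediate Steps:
√(348/318 - 101) = √(348*(1/318) - 101) = √(58/53 - 101) = √(-5295/53) = I*√280635/53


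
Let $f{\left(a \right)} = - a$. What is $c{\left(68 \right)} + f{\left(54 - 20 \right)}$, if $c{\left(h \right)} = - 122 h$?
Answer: $-8330$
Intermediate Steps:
$c{\left(68 \right)} + f{\left(54 - 20 \right)} = \left(-122\right) 68 - \left(54 - 20\right) = -8296 - 34 = -8330$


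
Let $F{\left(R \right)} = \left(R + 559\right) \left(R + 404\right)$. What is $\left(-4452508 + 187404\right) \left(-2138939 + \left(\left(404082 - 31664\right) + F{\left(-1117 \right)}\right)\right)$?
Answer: $5837507096368$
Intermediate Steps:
$F{\left(R \right)} = \left(404 + R\right) \left(559 + R\right)$ ($F{\left(R \right)} = \left(559 + R\right) \left(404 + R\right) = \left(404 + R\right) \left(559 + R\right)$)
$\left(-4452508 + 187404\right) \left(-2138939 + \left(\left(404082 - 31664\right) + F{\left(-1117 \right)}\right)\right) = \left(-4452508 + 187404\right) \left(-2138939 + \left(\left(404082 - 31664\right) + \left(225836 + \left(-1117\right)^{2} + 963 \left(-1117\right)\right)\right)\right) = - 4265104 \left(-2138939 + \left(372418 + \left(225836 + 1247689 - 1075671\right)\right)\right) = - 4265104 \left(-2138939 + \left(372418 + 397854\right)\right) = - 4265104 \left(-2138939 + 770272\right) = \left(-4265104\right) \left(-1368667\right) = 5837507096368$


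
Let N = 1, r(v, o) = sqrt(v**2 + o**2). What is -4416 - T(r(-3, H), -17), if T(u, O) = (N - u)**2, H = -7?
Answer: -4475 + 2*sqrt(58) ≈ -4459.8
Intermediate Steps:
r(v, o) = sqrt(o**2 + v**2)
T(u, O) = (1 - u)**2
-4416 - T(r(-3, H), -17) = -4416 - (-1 + sqrt((-7)**2 + (-3)**2))**2 = -4416 - (-1 + sqrt(49 + 9))**2 = -4416 - (-1 + sqrt(58))**2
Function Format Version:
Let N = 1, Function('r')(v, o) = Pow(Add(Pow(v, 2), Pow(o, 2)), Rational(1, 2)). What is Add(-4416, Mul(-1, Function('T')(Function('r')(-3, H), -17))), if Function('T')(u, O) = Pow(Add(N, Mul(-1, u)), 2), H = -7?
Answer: Add(-4475, Mul(2, Pow(58, Rational(1, 2)))) ≈ -4459.8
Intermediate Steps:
Function('r')(v, o) = Pow(Add(Pow(o, 2), Pow(v, 2)), Rational(1, 2))
Function('T')(u, O) = Pow(Add(1, Mul(-1, u)), 2)
Add(-4416, Mul(-1, Function('T')(Function('r')(-3, H), -17))) = Add(-4416, Mul(-1, Pow(Add(-1, Pow(Add(Pow(-7, 2), Pow(-3, 2)), Rational(1, 2))), 2))) = Add(-4416, Mul(-1, Pow(Add(-1, Pow(Add(49, 9), Rational(1, 2))), 2))) = Add(-4416, Mul(-1, Pow(Add(-1, Pow(58, Rational(1, 2))), 2)))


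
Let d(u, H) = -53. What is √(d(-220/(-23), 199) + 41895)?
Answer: √41842 ≈ 204.55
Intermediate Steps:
√(d(-220/(-23), 199) + 41895) = √(-53 + 41895) = √41842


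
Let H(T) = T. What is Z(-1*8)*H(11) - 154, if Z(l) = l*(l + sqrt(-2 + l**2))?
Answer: 550 - 88*sqrt(62) ≈ -142.91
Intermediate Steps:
Z(-1*8)*H(11) - 154 = ((-1*8)*(-1*8 + sqrt(-2 + (-1*8)**2)))*11 - 154 = -8*(-8 + sqrt(-2 + (-8)**2))*11 - 154 = -8*(-8 + sqrt(-2 + 64))*11 - 154 = -8*(-8 + sqrt(62))*11 - 154 = (64 - 8*sqrt(62))*11 - 154 = (704 - 88*sqrt(62)) - 154 = 550 - 88*sqrt(62)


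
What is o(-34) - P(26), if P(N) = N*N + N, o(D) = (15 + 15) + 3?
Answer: -669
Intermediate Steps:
o(D) = 33 (o(D) = 30 + 3 = 33)
P(N) = N + N² (P(N) = N² + N = N + N²)
o(-34) - P(26) = 33 - 26*(1 + 26) = 33 - 26*27 = 33 - 1*702 = 33 - 702 = -669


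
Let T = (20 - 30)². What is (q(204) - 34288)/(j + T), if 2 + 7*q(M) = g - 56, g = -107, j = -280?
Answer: 240181/1260 ≈ 190.62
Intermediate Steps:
q(M) = -165/7 (q(M) = -2/7 + (-107 - 56)/7 = -2/7 + (⅐)*(-163) = -2/7 - 163/7 = -165/7)
T = 100 (T = (-10)² = 100)
(q(204) - 34288)/(j + T) = (-165/7 - 34288)/(-280 + 100) = -240181/7/(-180) = -240181/7*(-1/180) = 240181/1260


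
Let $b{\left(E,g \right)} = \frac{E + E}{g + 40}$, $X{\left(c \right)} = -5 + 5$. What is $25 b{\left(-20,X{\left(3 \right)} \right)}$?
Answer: $-25$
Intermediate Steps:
$X{\left(c \right)} = 0$
$b{\left(E,g \right)} = \frac{2 E}{40 + g}$
$25 b{\left(-20,X{\left(3 \right)} \right)} = 25 \cdot 2 \left(-20\right) \frac{1}{40 + 0} = 25 \cdot 2 \left(-20\right) \frac{1}{40} = 25 \left(-1\right) = -25$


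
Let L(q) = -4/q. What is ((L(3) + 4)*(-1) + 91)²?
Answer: 70225/9 ≈ 7802.8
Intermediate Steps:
((L(3) + 4)*(-1) + 91)² = ((-4/3 + 4)*(-1) + 91)² = ((8/3)*(-1) + 91)² = (-8/3 + 91)² = (265/3)² = 70225/9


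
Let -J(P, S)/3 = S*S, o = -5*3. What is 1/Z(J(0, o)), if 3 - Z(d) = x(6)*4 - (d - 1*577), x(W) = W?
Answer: -1/1273 ≈ -0.00078555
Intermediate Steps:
o = -15
J(P, S) = -3*S² (J(P, S) = -3*S*S = -3*S²)
Z(d) = -598 + d (Z(d) = 3 - (6*4 - (d - 1*577)) = 3 - (24 - (d - 577)) = 3 - (24 - (-577 + d)) = 3 - (24 + (577 - d)) = 3 - (601 - d) = 3 + (-601 + d) = -598 + d)
1/Z(J(0, o)) = 1/(-598 - 3*(-15)²) = 1/(-598 - 3*225) = 1/(-598 - 675) = 1/(-1273) = -1/1273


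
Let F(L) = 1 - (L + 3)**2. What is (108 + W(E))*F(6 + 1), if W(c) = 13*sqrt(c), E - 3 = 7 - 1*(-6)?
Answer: -15840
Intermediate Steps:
F(L) = 1 - (3 + L)**2
E = 16 (E = 3 + (7 - 1*(-6)) = 3 + (7 + 6) = 3 + 13 = 16)
(108 + W(E))*F(6 + 1) = (108 + 13*sqrt(16))*(1 - (3 + (6 + 1))**2) = (108 + 13*4)*(1 - (3 + 7)**2) = (108 + 52)*(1 - 1*10**2) = 160*(1 - 1*100) = 160*(1 - 100) = 160*(-99) = -15840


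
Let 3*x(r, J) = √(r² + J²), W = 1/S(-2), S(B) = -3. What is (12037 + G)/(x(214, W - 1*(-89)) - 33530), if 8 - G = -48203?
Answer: -8181467532/4553232499 - 271116*√120730/22766162495 ≈ -1.8010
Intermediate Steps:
G = 48211 (G = 8 - 1*(-48203) = 8 + 48203 = 48211)
W = -⅓ (W = 1/(-3) = -⅓ ≈ -0.33333)
x(r, J) = √(J² + r²)/3 (x(r, J) = √(r² + J²)/3 = √(J² + r²)/3)
(12037 + G)/(x(214, W - 1*(-89)) - 33530) = (12037 + 48211)/(√((-⅓ - 1*(-89))² + 214²)/3 - 33530) = 60248/(√((-⅓ + 89)² + 45796)/3 - 33530) = 60248/(√((266/3)² + 45796)/3 - 33530) = 60248/(√(70756/9 + 45796)/3 - 33530) = 60248/(√(482920/9)/3 - 33530) = 60248/((2*√120730/3)/3 - 33530) = 60248/(2*√120730/9 - 33530) = 60248/(-33530 + 2*√120730/9)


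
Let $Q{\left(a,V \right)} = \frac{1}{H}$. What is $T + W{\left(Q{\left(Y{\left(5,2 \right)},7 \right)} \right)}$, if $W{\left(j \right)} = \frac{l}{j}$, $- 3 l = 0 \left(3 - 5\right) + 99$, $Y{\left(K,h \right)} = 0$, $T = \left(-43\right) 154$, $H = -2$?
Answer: $-6556$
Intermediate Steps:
$T = -6622$
$l = -33$ ($l = - \frac{0 \left(3 - 5\right) + 99}{3} = - \frac{0 \left(-2\right) + 99}{3} = - \frac{0 + 99}{3} = \left(- \frac{1}{3}\right) 99 = -33$)
$Q{\left(a,V \right)} = - \frac{1}{2}$ ($Q{\left(a,V \right)} = \frac{1}{-2} = - \frac{1}{2}$)
$W{\left(j \right)} = - \frac{33}{j}$
$T + W{\left(Q{\left(Y{\left(5,2 \right)},7 \right)} \right)} = -6622 - \frac{33}{- \frac{1}{2}} = -6622 - -66 = -6622 + 66 = -6556$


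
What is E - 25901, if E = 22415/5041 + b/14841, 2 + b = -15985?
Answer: -645830633611/24937827 ≈ -25898.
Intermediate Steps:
b = -15987 (b = -2 - 15985 = -15987)
E = 84023516/24937827 (E = 22415/5041 - 15987/14841 = 22415*(1/5041) - 15987*1/14841 = 22415/5041 - 5329/4947 = 84023516/24937827 ≈ 3.3693)
E - 25901 = 84023516/24937827 - 25901 = -645830633611/24937827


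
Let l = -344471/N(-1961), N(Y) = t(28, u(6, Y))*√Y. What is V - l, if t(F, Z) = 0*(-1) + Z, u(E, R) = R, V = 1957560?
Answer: 1957560 + 344471*I*√1961/3845521 ≈ 1.9576e+6 + 3.9668*I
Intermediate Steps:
t(F, Z) = Z (t(F, Z) = 0 + Z = Z)
N(Y) = Y^(3/2) (N(Y) = Y*√Y = Y^(3/2))
l = -344471*I*√1961/3845521 ≈ -3.9668*I
V - l = 1957560 - (-344471)*I*√1961/3845521 = 1957560 + 344471*I*√1961/3845521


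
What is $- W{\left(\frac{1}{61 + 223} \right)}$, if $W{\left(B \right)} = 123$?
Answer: $-123$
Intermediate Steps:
$- W{\left(\frac{1}{61 + 223} \right)} = \left(-1\right) 123 = -123$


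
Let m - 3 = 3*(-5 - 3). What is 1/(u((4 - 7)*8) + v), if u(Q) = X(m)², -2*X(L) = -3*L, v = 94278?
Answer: 4/381081 ≈ 1.0496e-5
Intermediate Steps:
m = -21 (m = 3 + 3*(-5 - 3) = 3 + 3*(-8) = 3 - 24 = -21)
X(L) = 3*L/2 (X(L) = -(-3)*L/2 = 3*L/2)
u(Q) = 3969/4 (u(Q) = ((3/2)*(-21))² = (-63/2)² = 3969/4)
1/(u((4 - 7)*8) + v) = 1/(3969/4 + 94278) = 1/(381081/4) = 4/381081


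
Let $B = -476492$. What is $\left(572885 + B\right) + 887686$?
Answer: $984079$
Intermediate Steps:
$\left(572885 + B\right) + 887686 = \left(572885 - 476492\right) + 887686 = 96393 + 887686 = 984079$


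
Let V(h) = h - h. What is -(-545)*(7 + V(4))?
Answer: 3815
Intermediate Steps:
V(h) = 0
-(-545)*(7 + V(4)) = -(-545)*(7 + 0) = -(-545)*7 = -545*(-7) = 3815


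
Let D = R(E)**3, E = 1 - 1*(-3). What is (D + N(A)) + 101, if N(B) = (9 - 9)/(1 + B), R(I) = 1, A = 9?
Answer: 102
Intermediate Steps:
E = 4 (E = 1 + 3 = 4)
N(B) = 0 (N(B) = 0/(1 + B) = 0)
D = 1 (D = 1**3 = 1)
(D + N(A)) + 101 = (1 + 0) + 101 = 1 + 101 = 102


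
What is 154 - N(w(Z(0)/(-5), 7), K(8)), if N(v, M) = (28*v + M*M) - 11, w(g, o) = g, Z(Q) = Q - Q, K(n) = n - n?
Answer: 165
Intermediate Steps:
K(n) = 0
Z(Q) = 0
N(v, M) = -11 + M² + 28*v (N(v, M) = (28*v + M²) - 11 = (M² + 28*v) - 11 = -11 + M² + 28*v)
154 - N(w(Z(0)/(-5), 7), K(8)) = 154 - (-11 + 0² + 28*(0/(-5))) = 154 - (-11 + 0 + 28*(0*(-⅕))) = 154 - (-11 + 0 + 28*0) = 154 - (-11 + 0 + 0) = 154 - 1*(-11) = 154 + 11 = 165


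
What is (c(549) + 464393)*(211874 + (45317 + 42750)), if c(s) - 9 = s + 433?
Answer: 139587742344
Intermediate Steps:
c(s) = 442 + s (c(s) = 9 + (s + 433) = 9 + (433 + s) = 442 + s)
(c(549) + 464393)*(211874 + (45317 + 42750)) = ((442 + 549) + 464393)*(211874 + (45317 + 42750)) = (991 + 464393)*(211874 + 88067) = 465384*299941 = 139587742344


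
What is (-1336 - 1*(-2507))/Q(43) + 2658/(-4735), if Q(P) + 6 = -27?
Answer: -5632399/156255 ≈ -36.046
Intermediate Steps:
Q(P) = -33 (Q(P) = -6 - 27 = -33)
(-1336 - 1*(-2507))/Q(43) + 2658/(-4735) = (-1336 - 1*(-2507))/(-33) + 2658/(-4735) = (-1336 + 2507)*(-1/33) + 2658*(-1/4735) = 1171*(-1/33) - 2658/4735 = -1171/33 - 2658/4735 = -5632399/156255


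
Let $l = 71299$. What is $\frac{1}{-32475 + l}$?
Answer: $\frac{1}{38824} \approx 2.5757 \cdot 10^{-5}$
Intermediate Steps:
$\frac{1}{-32475 + l} = \frac{1}{-32475 + 71299} = \frac{1}{38824}$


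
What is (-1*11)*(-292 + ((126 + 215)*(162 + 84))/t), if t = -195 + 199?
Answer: -454949/2 ≈ -2.2747e+5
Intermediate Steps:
t = 4
(-1*11)*(-292 + ((126 + 215)*(162 + 84))/t) = (-1*11)*(-292 + ((126 + 215)*(162 + 84))/4) = -11*(-292 + (341*246)*(1/4)) = -11*(-292 + 83886*(1/4)) = -11*(-292 + 41943/2) = -11*41359/2 = -454949/2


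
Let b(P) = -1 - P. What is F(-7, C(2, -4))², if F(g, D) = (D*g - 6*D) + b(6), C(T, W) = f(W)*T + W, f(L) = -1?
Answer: 5041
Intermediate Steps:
C(T, W) = W - T (C(T, W) = -T + W = W - T)
F(g, D) = -7 - 6*D + D*g (F(g, D) = (D*g - 6*D) + (-1 - 1*6) = (-6*D + D*g) + (-1 - 6) = (-6*D + D*g) - 7 = -7 - 6*D + D*g)
F(-7, C(2, -4))² = (-7 - 6*(-4 - 1*2) + (-4 - 1*2)*(-7))² = (-7 - 6*(-4 - 2) + (-4 - 2)*(-7))² = (-7 - 6*(-6) - 6*(-7))² = (-7 + 36 + 42)² = 71² = 5041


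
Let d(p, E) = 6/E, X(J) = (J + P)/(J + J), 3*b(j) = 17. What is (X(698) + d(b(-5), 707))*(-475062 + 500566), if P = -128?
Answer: 2622869616/246743 ≈ 10630.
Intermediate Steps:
b(j) = 17/3 (b(j) = (1/3)*17 = 17/3)
X(J) = (-128 + J)/(2*J) (X(J) = (J - 128)/(J + J) = (-128 + J)/((2*J)) = (-128 + J)*(1/(2*J)) = (-128 + J)/(2*J))
(X(698) + d(b(-5), 707))*(-475062 + 500566) = ((1/2)*(-128 + 698)/698 + 6/707)*(-475062 + 500566) = ((1/2)*(1/698)*570 + 6*(1/707))*25504 = (285/698 + 6/707)*25504 = (205683/493486)*25504 = 2622869616/246743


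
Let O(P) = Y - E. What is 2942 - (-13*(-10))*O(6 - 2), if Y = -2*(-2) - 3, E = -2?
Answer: 2552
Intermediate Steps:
Y = 1 (Y = 4 - 3 = 1)
O(P) = 3 (O(P) = 1 - 1*(-2) = 1 + 2 = 3)
2942 - (-13*(-10))*O(6 - 2) = 2942 - (-13*(-10))*3 = 2942 - 130*3 = 2942 - 1*390 = 2942 - 390 = 2552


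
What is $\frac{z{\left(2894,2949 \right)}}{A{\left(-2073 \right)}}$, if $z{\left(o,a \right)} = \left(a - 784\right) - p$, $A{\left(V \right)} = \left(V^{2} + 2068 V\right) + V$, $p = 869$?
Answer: $\frac{108}{691} \approx 0.1563$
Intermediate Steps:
$A{\left(V \right)} = V^{2} + 2069 V$
$z{\left(o,a \right)} = -1653 + a$ ($z{\left(o,a \right)} = \left(a - 784\right) - 869 = \left(-784 + a\right) - 869 = -1653 + a$)
$\frac{z{\left(2894,2949 \right)}}{A{\left(-2073 \right)}} = \frac{-1653 + 2949}{\left(-2073\right) \left(2069 - 2073\right)} = \frac{1296}{\left(-2073\right) \left(-4\right)} = \frac{1296}{8292} = 1296 \cdot \frac{1}{8292} = \frac{108}{691}$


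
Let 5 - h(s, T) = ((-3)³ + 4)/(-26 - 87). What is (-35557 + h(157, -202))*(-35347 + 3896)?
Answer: 126351215949/113 ≈ 1.1182e+9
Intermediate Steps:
h(s, T) = 542/113 (h(s, T) = 5 - ((-3)³ + 4)/(-26 - 87) = 5 - (-27 + 4)/(-113) = 5 - (-23)*(-1)/113 = 5 - 1*23/113 = 5 - 23/113 = 542/113)
(-35557 + h(157, -202))*(-35347 + 3896) = (-35557 + 542/113)*(-35347 + 3896) = -4017399/113*(-31451) = 126351215949/113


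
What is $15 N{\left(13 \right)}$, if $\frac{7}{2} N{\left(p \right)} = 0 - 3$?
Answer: $- \frac{90}{7} \approx -12.857$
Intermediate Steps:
$N{\left(p \right)} = - \frac{6}{7}$ ($N{\left(p \right)} = \frac{2 \left(0 - 3\right)}{7} = \frac{2}{7} \left(-3\right) = - \frac{6}{7}$)
$15 N{\left(13 \right)} = 15 \left(- \frac{6}{7}\right) = - \frac{90}{7}$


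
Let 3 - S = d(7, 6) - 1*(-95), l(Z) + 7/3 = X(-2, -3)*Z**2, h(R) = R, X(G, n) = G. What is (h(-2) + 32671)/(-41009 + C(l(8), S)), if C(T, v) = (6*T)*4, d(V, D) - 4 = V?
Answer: -32669/44137 ≈ -0.74017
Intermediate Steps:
d(V, D) = 4 + V
l(Z) = -7/3 - 2*Z**2
S = -103 (S = 3 - ((4 + 7) - 1*(-95)) = 3 - (11 + 95) = 3 - 1*106 = 3 - 106 = -103)
C(T, v) = 24*T
(h(-2) + 32671)/(-41009 + C(l(8), S)) = (-2 + 32671)/(-41009 + 24*(-7/3 - 2*8**2)) = 32669/(-41009 + 24*(-7/3 - 2*64)) = 32669/(-41009 + 24*(-7/3 - 128)) = 32669/(-41009 + 24*(-391/3)) = 32669/(-41009 - 3128) = 32669/(-44137) = 32669*(-1/44137) = -32669/44137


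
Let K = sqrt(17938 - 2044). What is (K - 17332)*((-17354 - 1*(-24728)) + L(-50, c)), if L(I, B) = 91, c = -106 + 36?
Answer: -129383380 + 22395*sqrt(1766) ≈ -1.2844e+8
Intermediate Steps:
c = -70
K = 3*sqrt(1766) (K = sqrt(15894) = 3*sqrt(1766) ≈ 126.07)
(K - 17332)*((-17354 - 1*(-24728)) + L(-50, c)) = (3*sqrt(1766) - 17332)*((-17354 - 1*(-24728)) + 91) = (-17332 + 3*sqrt(1766))*((-17354 + 24728) + 91) = (-17332 + 3*sqrt(1766))*(7374 + 91) = (-17332 + 3*sqrt(1766))*7465 = -129383380 + 22395*sqrt(1766)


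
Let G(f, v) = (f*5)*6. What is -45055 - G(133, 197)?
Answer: -49045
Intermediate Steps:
G(f, v) = 30*f (G(f, v) = (5*f)*6 = 30*f)
-45055 - G(133, 197) = -45055 - 30*133 = -45055 - 1*3990 = -45055 - 3990 = -49045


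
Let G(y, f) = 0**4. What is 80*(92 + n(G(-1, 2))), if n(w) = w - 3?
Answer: 7120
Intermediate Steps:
G(y, f) = 0
n(w) = -3 + w
80*(92 + n(G(-1, 2))) = 80*(92 + (-3 + 0)) = 80*(92 - 3) = 80*89 = 7120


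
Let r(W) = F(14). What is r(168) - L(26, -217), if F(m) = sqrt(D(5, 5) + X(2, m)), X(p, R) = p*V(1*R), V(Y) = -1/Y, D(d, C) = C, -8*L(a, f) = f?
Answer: -217/8 + sqrt(238)/7 ≈ -24.921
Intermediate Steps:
L(a, f) = -f/8
X(p, R) = -p/R (X(p, R) = p*(-1/(1*R)) = p*(-1/R) = -p/R)
F(m) = sqrt(5 - 2/m) (F(m) = sqrt(5 - 1*2/m) = sqrt(5 - 2/m))
r(W) = sqrt(238)/7 (r(W) = sqrt(5 - 2/14) = sqrt(5 - 2*1/14) = sqrt(5 - 1/7) = sqrt(34/7) = sqrt(238)/7)
r(168) - L(26, -217) = sqrt(238)/7 - (-1)*(-217)/8 = sqrt(238)/7 - 1*217/8 = sqrt(238)/7 - 217/8 = -217/8 + sqrt(238)/7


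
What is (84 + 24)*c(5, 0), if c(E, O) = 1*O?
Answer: 0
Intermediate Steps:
c(E, O) = O
(84 + 24)*c(5, 0) = (84 + 24)*0 = 108*0 = 0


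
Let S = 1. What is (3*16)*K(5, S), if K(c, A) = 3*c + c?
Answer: 960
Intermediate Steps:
K(c, A) = 4*c
(3*16)*K(5, S) = (3*16)*(4*5) = 48*20 = 960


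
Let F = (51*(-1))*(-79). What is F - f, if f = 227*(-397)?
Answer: 94148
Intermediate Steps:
F = 4029 (F = -51*(-79) = 4029)
f = -90119
F - f = 4029 - 1*(-90119) = 4029 + 90119 = 94148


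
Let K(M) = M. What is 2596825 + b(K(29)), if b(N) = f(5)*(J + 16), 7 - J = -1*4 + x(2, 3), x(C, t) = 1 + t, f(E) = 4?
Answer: 2596917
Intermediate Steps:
J = 7 (J = 7 - (-1*4 + (1 + 3)) = 7 - (-4 + 4) = 7 - 1*0 = 7 + 0 = 7)
b(N) = 92 (b(N) = 4*(7 + 16) = 4*23 = 92)
2596825 + b(K(29)) = 2596825 + 92 = 2596917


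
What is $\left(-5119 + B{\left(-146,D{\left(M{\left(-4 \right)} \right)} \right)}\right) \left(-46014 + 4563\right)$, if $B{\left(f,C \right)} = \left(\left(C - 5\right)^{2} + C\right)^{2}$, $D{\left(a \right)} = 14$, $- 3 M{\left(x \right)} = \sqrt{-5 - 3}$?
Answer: $-161907606$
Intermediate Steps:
$M{\left(x \right)} = - \frac{2 i \sqrt{2}}{3}$ ($M{\left(x \right)} = - \frac{\sqrt{-5 - 3}}{3} = - \frac{\sqrt{-8}}{3} = - \frac{2 i \sqrt{2}}{3}$)
$B{\left(f,C \right)} = \left(C + \left(-5 + C\right)^{2}\right)^{2}$ ($B{\left(f,C \right)} = \left(\left(-5 + C\right)^{2} + C\right)^{2} = \left(C + \left(-5 + C\right)^{2}\right)^{2}$)
$\left(-5119 + B{\left(-146,D{\left(M{\left(-4 \right)} \right)} \right)}\right) \left(-46014 + 4563\right) = \left(-5119 + \left(14 + \left(-5 + 14\right)^{2}\right)^{2}\right) \left(-46014 + 4563\right) = \left(-5119 + \left(14 + 9^{2}\right)^{2}\right) \left(-41451\right) = \left(-5119 + \left(14 + 81\right)^{2}\right) \left(-41451\right) = \left(-5119 + 95^{2}\right) \left(-41451\right) = \left(-5119 + 9025\right) \left(-41451\right) = 3906 \left(-41451\right) = -161907606$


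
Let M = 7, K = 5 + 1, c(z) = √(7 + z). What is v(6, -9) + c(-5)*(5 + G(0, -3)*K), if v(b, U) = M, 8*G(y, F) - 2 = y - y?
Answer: 7 + 13*√2/2 ≈ 16.192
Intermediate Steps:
G(y, F) = ¼ (G(y, F) = ¼ + (y - y)/8 = ¼ + (⅛)*0 = ¼ + 0 = ¼)
K = 6
v(b, U) = 7
v(6, -9) + c(-5)*(5 + G(0, -3)*K) = 7 + √(7 - 5)*(5 + (¼)*6) = 7 + √2*(5 + 3/2) = 7 + √2*(13/2) = 7 + 13*√2/2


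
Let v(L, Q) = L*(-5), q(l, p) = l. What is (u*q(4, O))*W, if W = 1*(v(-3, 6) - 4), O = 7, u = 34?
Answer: 1496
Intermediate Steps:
v(L, Q) = -5*L
W = 11 (W = 1*(-5*(-3) - 4) = 1*(15 - 4) = 1*11 = 11)
(u*q(4, O))*W = (34*4)*11 = 136*11 = 1496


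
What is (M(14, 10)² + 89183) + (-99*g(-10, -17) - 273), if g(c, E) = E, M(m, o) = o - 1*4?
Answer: 90629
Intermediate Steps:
M(m, o) = -4 + o (M(m, o) = o - 4 = -4 + o)
(M(14, 10)² + 89183) + (-99*g(-10, -17) - 273) = ((-4 + 10)² + 89183) + (-99*(-17) - 273) = (6² + 89183) + (1683 - 273) = (36 + 89183) + 1410 = 89219 + 1410 = 90629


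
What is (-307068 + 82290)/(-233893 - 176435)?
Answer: 37463/68388 ≈ 0.54780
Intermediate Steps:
(-307068 + 82290)/(-233893 - 176435) = -224778/(-410328) = -224778*(-1/410328) = 37463/68388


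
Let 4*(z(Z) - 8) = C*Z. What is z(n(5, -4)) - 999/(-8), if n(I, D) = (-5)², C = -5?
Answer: 813/8 ≈ 101.63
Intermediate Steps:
n(I, D) = 25
z(Z) = 8 - 5*Z/4 (z(Z) = 8 + (-5*Z)/4 = 8 - 5*Z/4)
z(n(5, -4)) - 999/(-8) = (8 - 5/4*25) - 999/(-8) = (8 - 125/4) - 999*(-1)/8 = -93/4 - 27*(-37/8) = -93/4 + 999/8 = 813/8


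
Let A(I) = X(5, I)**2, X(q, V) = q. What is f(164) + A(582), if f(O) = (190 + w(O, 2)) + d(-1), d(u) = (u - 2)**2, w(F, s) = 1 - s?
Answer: 223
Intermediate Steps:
d(u) = (-2 + u)**2
A(I) = 25 (A(I) = 5**2 = 25)
f(O) = 198 (f(O) = (190 + (1 - 1*2)) + (-2 - 1)**2 = (190 + (1 - 2)) + (-3)**2 = (190 - 1) + 9 = 189 + 9 = 198)
f(164) + A(582) = 198 + 25 = 223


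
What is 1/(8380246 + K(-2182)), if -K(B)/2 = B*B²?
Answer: 1/20785925382 ≈ 4.8109e-11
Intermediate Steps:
K(B) = -2*B³ (K(B) = -2*B*B² = -2*B³)
1/(8380246 + K(-2182)) = 1/(8380246 - 2*(-2182)³) = 1/(8380246 - 2*(-10388772568)) = 1/(8380246 + 20777545136) = 1/20785925382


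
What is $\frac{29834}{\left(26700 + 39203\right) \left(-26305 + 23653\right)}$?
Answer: $- \frac{14917}{87387378} \approx -0.0001707$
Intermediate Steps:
$\frac{29834}{\left(26700 + 39203\right) \left(-26305 + 23653\right)} = \frac{29834}{65903 \left(-2652\right)} = \frac{29834}{-174774756} = 29834 \left(- \frac{1}{174774756}\right) = - \frac{14917}{87387378}$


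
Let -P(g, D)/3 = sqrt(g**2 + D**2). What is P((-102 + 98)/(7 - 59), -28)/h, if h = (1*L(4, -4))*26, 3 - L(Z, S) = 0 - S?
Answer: 3*sqrt(132497)/338 ≈ 3.2308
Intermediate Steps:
L(Z, S) = 3 + S (L(Z, S) = 3 - (0 - S) = 3 - (-1)*S = 3 + S)
h = -26 (h = (1*(3 - 4))*26 = (1*(-1))*26 = -1*26 = -26)
P(g, D) = -3*sqrt(D**2 + g**2) (P(g, D) = -3*sqrt(g**2 + D**2) = -3*sqrt(D**2 + g**2))
P((-102 + 98)/(7 - 59), -28)/h = -3*sqrt((-28)**2 + ((-102 + 98)/(7 - 59))**2)/(-26) = -3*sqrt(784 + (-4/(-52))**2)*(-1/26) = -3*sqrt(784 + (-4*(-1/52))**2)*(-1/26) = -3*sqrt(784 + (1/13)**2)*(-1/26) = -3*sqrt(784 + 1/169)*(-1/26) = -3*sqrt(132497)/13*(-1/26) = 3*sqrt(132497)/338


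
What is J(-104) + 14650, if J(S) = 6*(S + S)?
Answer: 13402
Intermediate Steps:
J(S) = 12*S (J(S) = 6*(2*S) = 12*S)
J(-104) + 14650 = 12*(-104) + 14650 = -1248 + 14650 = 13402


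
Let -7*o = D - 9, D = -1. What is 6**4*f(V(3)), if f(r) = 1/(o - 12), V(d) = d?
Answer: -4536/37 ≈ -122.59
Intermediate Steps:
o = 10/7 (o = -(-1 - 9)/7 = -1/7*(-10) = 10/7 ≈ 1.4286)
f(r) = -7/74 (f(r) = 1/(10/7 - 12) = 1/(-74/7) = -7/74)
6**4*f(V(3)) = 6**4*(-7/74) = 1296*(-7/74) = -4536/37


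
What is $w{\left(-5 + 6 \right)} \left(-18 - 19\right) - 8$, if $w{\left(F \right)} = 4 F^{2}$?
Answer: $-156$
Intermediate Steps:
$w{\left(-5 + 6 \right)} \left(-18 - 19\right) - 8 = 4 \left(-5 + 6\right)^{2} \left(-18 - 19\right) - 8 = 4 \cdot 1^{2} \left(-37\right) - 8 = 4 \cdot 1 \left(-37\right) - 8 = 4 \left(-37\right) - 8 = -148 - 8 = -156$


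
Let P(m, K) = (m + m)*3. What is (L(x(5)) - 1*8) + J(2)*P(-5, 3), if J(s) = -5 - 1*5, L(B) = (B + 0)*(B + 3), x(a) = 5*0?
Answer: 292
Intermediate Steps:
P(m, K) = 6*m (P(m, K) = (2*m)*3 = 6*m)
x(a) = 0
L(B) = B*(3 + B)
J(s) = -10 (J(s) = -5 - 5 = -10)
(L(x(5)) - 1*8) + J(2)*P(-5, 3) = (0*(3 + 0) - 1*8) - 60*(-5) = (0*3 - 8) - 10*(-30) = (0 - 8) + 300 = -8 + 300 = 292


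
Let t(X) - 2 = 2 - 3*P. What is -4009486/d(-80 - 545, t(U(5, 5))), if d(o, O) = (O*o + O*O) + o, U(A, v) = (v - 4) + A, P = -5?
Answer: 4009486/12139 ≈ 330.30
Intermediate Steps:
U(A, v) = -4 + A + v (U(A, v) = (-4 + v) + A = -4 + A + v)
t(X) = 19 (t(X) = 2 + (2 - 3*(-5)) = 2 + (2 + 15) = 2 + 17 = 19)
d(o, O) = o + O**2 + O*o (d(o, O) = (O*o + O**2) + o = (O**2 + O*o) + o = o + O**2 + O*o)
-4009486/d(-80 - 545, t(U(5, 5))) = -4009486/((-80 - 545) + 19**2 + 19*(-80 - 545)) = -4009486/(-625 + 361 + 19*(-625)) = -4009486/(-625 + 361 - 11875) = -4009486/(-12139) = -4009486*(-1/12139) = 4009486/12139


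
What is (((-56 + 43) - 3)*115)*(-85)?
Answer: 156400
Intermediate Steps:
(((-56 + 43) - 3)*115)*(-85) = ((-13 - 3)*115)*(-85) = -16*115*(-85) = -1840*(-85) = 156400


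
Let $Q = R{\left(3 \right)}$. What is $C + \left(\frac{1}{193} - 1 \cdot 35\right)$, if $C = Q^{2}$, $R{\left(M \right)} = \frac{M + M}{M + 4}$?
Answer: $- \frac{323998}{9457} \approx -34.26$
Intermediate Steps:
$R{\left(M \right)} = \frac{2 M}{4 + M}$
$Q = \frac{6}{7}$ ($Q = 2 \cdot 3 \frac{1}{4 + 3} = 2 \cdot 3 \cdot \frac{1}{7} = \frac{6}{7} \approx 0.85714$)
$C = \frac{36}{49}$ ($C = \left(\frac{6}{7}\right)^{2} = \frac{36}{49} \approx 0.73469$)
$C + \left(\frac{1}{193} - 1 \cdot 35\right) = \frac{36}{49} + \left(\frac{1}{193} - 1 \cdot 35\right) = \frac{36}{49} + \left(\frac{1}{193} - 35\right) = \frac{36}{49} - \frac{6754}{193} = - \frac{323998}{9457}$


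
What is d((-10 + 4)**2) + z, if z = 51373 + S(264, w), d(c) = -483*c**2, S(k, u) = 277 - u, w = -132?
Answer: -574186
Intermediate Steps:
z = 51782 (z = 51373 + (277 - 1*(-132)) = 51373 + (277 + 132) = 51373 + 409 = 51782)
d((-10 + 4)**2) + z = -483*(-10 + 4)**4 + 51782 = -483*((-6)**2)**2 + 51782 = -483*36**2 + 51782 = -483*1296 + 51782 = -625968 + 51782 = -574186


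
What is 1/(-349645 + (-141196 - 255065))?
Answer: -1/745906 ≈ -1.3407e-6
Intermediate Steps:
1/(-349645 + (-141196 - 255065)) = 1/(-349645 - 396261) = 1/(-745906) = -1/745906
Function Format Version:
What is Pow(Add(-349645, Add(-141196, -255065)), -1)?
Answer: Rational(-1, 745906) ≈ -1.3407e-6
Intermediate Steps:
Pow(Add(-349645, Add(-141196, -255065)), -1) = Pow(Add(-349645, -396261), -1) = Pow(-745906, -1) = Rational(-1, 745906)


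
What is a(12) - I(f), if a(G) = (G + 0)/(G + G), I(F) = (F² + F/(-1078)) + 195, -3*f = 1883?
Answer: -273153245/693 ≈ -3.9416e+5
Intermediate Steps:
f = -1883/3 (f = -⅓*1883 = -1883/3 ≈ -627.67)
I(F) = 195 + F² - F/1078 (I(F) = (F² - F/1078) + 195 = 195 + F² - F/1078)
a(G) = ½ (a(G) = G/((2*G)) = G*(1/(2*G)) = ½)
a(12) - I(f) = ½ - (195 + (-1883/3)² - 1/1078*(-1883/3)) = ½ - (195 + 3545689/9 + 269/462) = ½ - 1*546307183/1386 = ½ - 546307183/1386 = -273153245/693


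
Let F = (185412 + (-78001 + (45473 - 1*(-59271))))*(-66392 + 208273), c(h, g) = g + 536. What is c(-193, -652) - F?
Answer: -30100763671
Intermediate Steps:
c(h, g) = 536 + g
F = 30100763555 (F = (185412 + (-78001 + (45473 + 59271)))*141881 = (185412 + (-78001 + 104744))*141881 = (185412 + 26743)*141881 = 212155*141881 = 30100763555)
c(-193, -652) - F = (536 - 652) - 1*30100763555 = -116 - 30100763555 = -30100763671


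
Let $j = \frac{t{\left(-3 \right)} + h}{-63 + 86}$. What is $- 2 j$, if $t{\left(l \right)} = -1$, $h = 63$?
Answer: $- \frac{124}{23} \approx -5.3913$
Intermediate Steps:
$j = \frac{62}{23}$ ($j = \frac{-1 + 63}{-63 + 86} = \frac{62}{23} \approx 2.6957$)
$- 2 j = \left(-2\right) \frac{62}{23} = - \frac{124}{23}$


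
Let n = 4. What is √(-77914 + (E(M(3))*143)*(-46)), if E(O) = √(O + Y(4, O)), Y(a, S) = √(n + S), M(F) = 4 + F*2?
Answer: √(-77914 - 6578*√(10 + √14)) ≈ 319.84*I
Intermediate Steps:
M(F) = 4 + 2*F
Y(a, S) = √(4 + S)
E(O) = √(O + √(4 + O))
√(-77914 + (E(M(3))*143)*(-46)) = √(-77914 + (√((4 + 2*3) + √(4 + (4 + 2*3)))*143)*(-46)) = √(-77914 + (√((4 + 6) + √(4 + (4 + 6)))*143)*(-46)) = √(-77914 + (√(10 + √(4 + 10))*143)*(-46)) = √(-77914 + (√(10 + √14)*143)*(-46)) = √(-77914 + (143*√(10 + √14))*(-46)) = √(-77914 - 6578*√(10 + √14))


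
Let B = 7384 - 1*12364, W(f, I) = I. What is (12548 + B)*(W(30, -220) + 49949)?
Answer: 376349072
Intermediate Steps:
B = -4980 (B = 7384 - 12364 = -4980)
(12548 + B)*(W(30, -220) + 49949) = (12548 - 4980)*(-220 + 49949) = 7568*49729 = 376349072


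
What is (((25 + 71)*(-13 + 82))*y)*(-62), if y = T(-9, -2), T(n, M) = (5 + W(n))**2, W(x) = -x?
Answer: -80494848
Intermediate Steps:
T(n, M) = (5 - n)**2
y = 196 (y = (-5 - 9)**2 = (-14)**2 = 196)
(((25 + 71)*(-13 + 82))*y)*(-62) = (((25 + 71)*(-13 + 82))*196)*(-62) = ((96*69)*196)*(-62) = (6624*196)*(-62) = 1298304*(-62) = -80494848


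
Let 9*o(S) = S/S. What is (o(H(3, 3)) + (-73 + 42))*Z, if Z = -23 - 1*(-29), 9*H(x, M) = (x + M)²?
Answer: -556/3 ≈ -185.33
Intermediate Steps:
H(x, M) = (M + x)²/9 (H(x, M) = (x + M)²/9 = (M + x)²/9)
o(S) = ⅑ (o(S) = (S/S)/9 = (⅑)*1 = ⅑)
Z = 6 (Z = -23 + 29 = 6)
(o(H(3, 3)) + (-73 + 42))*Z = (⅑ + (-73 + 42))*6 = (⅑ - 31)*6 = -278/9*6 = -556/3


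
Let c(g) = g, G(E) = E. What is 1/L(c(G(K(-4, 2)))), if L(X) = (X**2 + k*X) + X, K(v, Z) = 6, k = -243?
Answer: -1/1416 ≈ -0.00070621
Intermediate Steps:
L(X) = X**2 - 242*X (L(X) = (X**2 - 243*X) + X = X**2 - 242*X)
1/L(c(G(K(-4, 2)))) = 1/(6*(-242 + 6)) = 1/(6*(-236)) = 1/(-1416) = -1/1416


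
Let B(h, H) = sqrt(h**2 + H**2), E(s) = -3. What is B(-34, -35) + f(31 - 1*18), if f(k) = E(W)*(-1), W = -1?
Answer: 3 + sqrt(2381) ≈ 51.795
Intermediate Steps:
B(h, H) = sqrt(H**2 + h**2)
f(k) = 3 (f(k) = -3*(-1) = 3)
B(-34, -35) + f(31 - 1*18) = sqrt((-35)**2 + (-34)**2) + 3 = sqrt(1225 + 1156) + 3 = sqrt(2381) + 3 = 3 + sqrt(2381)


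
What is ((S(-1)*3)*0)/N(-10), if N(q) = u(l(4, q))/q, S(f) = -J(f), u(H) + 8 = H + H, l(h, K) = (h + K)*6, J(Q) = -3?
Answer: 0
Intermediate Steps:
l(h, K) = 6*K + 6*h (l(h, K) = (K + h)*6 = 6*K + 6*h)
u(H) = -8 + 2*H (u(H) = -8 + (H + H) = -8 + 2*H)
S(f) = 3 (S(f) = -1*(-3) = 3)
N(q) = (40 + 12*q)/q (N(q) = (-8 + 2*(6*q + 6*4))/q = (-8 + 2*(6*q + 24))/q = (-8 + 2*(24 + 6*q))/q = (-8 + (48 + 12*q))/q = (40 + 12*q)/q)
((S(-1)*3)*0)/N(-10) = ((3*3)*0)/(12 + 40/(-10)) = (9*0)/(12 + 40*(-⅒)) = 0/(12 - 4) = 0/8 = 0*(⅛) = 0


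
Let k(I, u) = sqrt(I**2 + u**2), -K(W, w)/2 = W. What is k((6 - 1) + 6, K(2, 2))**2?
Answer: 137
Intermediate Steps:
K(W, w) = -2*W
k((6 - 1) + 6, K(2, 2))**2 = (sqrt(((6 - 1) + 6)**2 + (-2*2)**2))**2 = (sqrt((5 + 6)**2 + (-4)**2))**2 = (sqrt(11**2 + 16))**2 = (sqrt(121 + 16))**2 = (sqrt(137))**2 = 137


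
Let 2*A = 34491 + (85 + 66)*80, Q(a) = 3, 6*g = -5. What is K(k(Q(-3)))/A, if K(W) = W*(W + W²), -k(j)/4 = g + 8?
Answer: -1227736/1257417 ≈ -0.97640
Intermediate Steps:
g = -⅚ (g = (⅙)*(-5) = -⅚ ≈ -0.83333)
k(j) = -86/3 (k(j) = -4*(-⅚ + 8) = -4*43/6 = -86/3)
A = 46571/2 (A = (34491 + (85 + 66)*80)/2 = (34491 + 151*80)/2 = (34491 + 12080)/2 = (½)*46571 = 46571/2 ≈ 23286.)
K(k(Q(-3)))/A = ((-86/3)²*(1 - 86/3))/(46571/2) = ((7396/9)*(-83/3))*(2/46571) = -613868/27*2/46571 = -1227736/1257417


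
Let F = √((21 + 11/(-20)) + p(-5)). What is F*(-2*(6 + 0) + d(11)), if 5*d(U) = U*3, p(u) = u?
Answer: -27*√1545/50 ≈ -21.225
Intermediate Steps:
d(U) = 3*U/5 (d(U) = (U*3)/5 = (3*U)/5 = 3*U/5)
F = √1545/10 (F = √((21 + 11/(-20)) - 5) = √((21 + 11*(-1/20)) - 5) = √((21 - 11/20) - 5) = √(409/20 - 5) = √(309/20) = √1545/10 ≈ 3.9306)
F*(-2*(6 + 0) + d(11)) = (√1545/10)*(-2*(6 + 0) + (⅗)*11) = (√1545/10)*(-2*6 + 33/5) = (√1545/10)*(-12 + 33/5) = (√1545/10)*(-27/5) = -27*√1545/50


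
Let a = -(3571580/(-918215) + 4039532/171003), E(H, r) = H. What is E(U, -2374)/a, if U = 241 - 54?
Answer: -838922176389/88525942304 ≈ -9.4766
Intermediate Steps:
U = 187
a = -88525942304/4486214847 (a = -(3571580*(-1/918215) + 4039532*(1/171003)) = -(-714316/183643 + 577076/24429) = -1*88525942304/4486214847 = -88525942304/4486214847 ≈ -19.733)
E(U, -2374)/a = 187/(-88525942304/4486214847) = 187*(-4486214847/88525942304) = -838922176389/88525942304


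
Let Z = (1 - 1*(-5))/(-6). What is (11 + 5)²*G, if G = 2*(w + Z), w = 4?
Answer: 1536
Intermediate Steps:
Z = -1 (Z = (1 + 5)*(-⅙) = 6*(-⅙) = -1)
G = 6 (G = 2*(4 - 1) = 2*3 = 6)
(11 + 5)²*G = (11 + 5)²*6 = 16²*6 = 256*6 = 1536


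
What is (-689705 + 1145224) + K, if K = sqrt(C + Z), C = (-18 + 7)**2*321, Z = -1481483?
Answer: 455519 + I*sqrt(1442642) ≈ 4.5552e+5 + 1201.1*I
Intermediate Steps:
C = 38841 (C = (-11)**2*321 = 121*321 = 38841)
K = I*sqrt(1442642) (K = sqrt(38841 - 1481483) = sqrt(-1442642) = I*sqrt(1442642) ≈ 1201.1*I)
(-689705 + 1145224) + K = (-689705 + 1145224) + I*sqrt(1442642) = 455519 + I*sqrt(1442642)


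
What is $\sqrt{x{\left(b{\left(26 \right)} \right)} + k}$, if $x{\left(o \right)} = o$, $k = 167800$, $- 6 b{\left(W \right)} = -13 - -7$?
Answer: $\sqrt{167801} \approx 409.64$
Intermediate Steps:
$b{\left(W \right)} = 1$ ($b{\left(W \right)} = - \frac{-13 - -7}{6} = - \frac{-13 + 7}{6} = \left(- \frac{1}{6}\right) \left(-6\right) = 1$)
$\sqrt{x{\left(b{\left(26 \right)} \right)} + k} = \sqrt{1 + 167800} = \sqrt{167801}$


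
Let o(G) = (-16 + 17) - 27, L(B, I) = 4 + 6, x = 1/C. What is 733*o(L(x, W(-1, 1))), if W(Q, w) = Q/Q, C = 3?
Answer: -19058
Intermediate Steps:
W(Q, w) = 1
x = ⅓ (x = 1/3 = 1*(⅓) = ⅓ ≈ 0.33333)
L(B, I) = 10
o(G) = -26 (o(G) = 1 - 27 = -26)
733*o(L(x, W(-1, 1))) = 733*(-26) = -19058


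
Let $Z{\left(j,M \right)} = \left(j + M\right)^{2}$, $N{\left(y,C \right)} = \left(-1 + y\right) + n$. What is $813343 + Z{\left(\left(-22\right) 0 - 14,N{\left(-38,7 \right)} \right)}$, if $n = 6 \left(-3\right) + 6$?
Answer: $817568$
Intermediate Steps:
$n = -12$ ($n = -18 + 6 = -12$)
$N{\left(y,C \right)} = -13 + y$ ($N{\left(y,C \right)} = \left(-1 + y\right) - 12 = -13 + y$)
$Z{\left(j,M \right)} = \left(M + j\right)^{2}$
$813343 + Z{\left(\left(-22\right) 0 - 14,N{\left(-38,7 \right)} \right)} = 813343 + \left(\left(-13 - 38\right) - 14\right)^{2} = 813343 + \left(-51 + \left(0 - 14\right)\right)^{2} = 813343 + \left(-51 - 14\right)^{2} = 813343 + \left(-65\right)^{2} = 813343 + 4225 = 817568$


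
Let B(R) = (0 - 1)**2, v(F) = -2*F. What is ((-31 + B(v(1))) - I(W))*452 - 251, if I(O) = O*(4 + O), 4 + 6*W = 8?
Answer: -136955/9 ≈ -15217.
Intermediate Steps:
B(R) = 1 (B(R) = (-1)**2 = 1)
W = 2/3 (W = -2/3 + (1/6)*8 = -2/3 + 4/3 = 2/3 ≈ 0.66667)
((-31 + B(v(1))) - I(W))*452 - 251 = ((-31 + 1) - 2*(4 + 2/3)/3)*452 - 251 = (-30 - 2*14/(3*3))*452 - 251 = (-30 - 1*28/9)*452 - 251 = (-30 - 28/9)*452 - 251 = -298/9*452 - 251 = -134696/9 - 251 = -136955/9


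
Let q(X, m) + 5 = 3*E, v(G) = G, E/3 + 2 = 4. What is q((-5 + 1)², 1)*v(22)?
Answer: 286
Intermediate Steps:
E = 6 (E = -6 + 3*4 = -6 + 12 = 6)
q(X, m) = 13 (q(X, m) = -5 + 3*6 = -5 + 18 = 13)
q((-5 + 1)², 1)*v(22) = 13*22 = 286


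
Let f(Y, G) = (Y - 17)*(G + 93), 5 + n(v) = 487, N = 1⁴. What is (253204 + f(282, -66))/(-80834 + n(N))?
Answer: -260359/80352 ≈ -3.2402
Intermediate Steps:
N = 1
n(v) = 482 (n(v) = -5 + 487 = 482)
f(Y, G) = (-17 + Y)*(93 + G)
(253204 + f(282, -66))/(-80834 + n(N)) = (253204 + (-1581 - 17*(-66) + 93*282 - 66*282))/(-80834 + 482) = (253204 + (-1581 + 1122 + 26226 - 18612))/(-80352) = (253204 + 7155)*(-1/80352) = 260359*(-1/80352) = -260359/80352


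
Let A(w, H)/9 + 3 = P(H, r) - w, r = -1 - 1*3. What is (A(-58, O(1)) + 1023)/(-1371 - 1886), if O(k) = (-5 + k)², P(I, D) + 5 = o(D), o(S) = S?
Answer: -1437/3257 ≈ -0.44120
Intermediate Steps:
r = -4 (r = -1 - 3 = -4)
P(I, D) = -5 + D
A(w, H) = -108 - 9*w (A(w, H) = -27 + 9*((-5 - 4) - w) = -27 + 9*(-9 - w) = -27 + (-81 - 9*w) = -108 - 9*w)
(A(-58, O(1)) + 1023)/(-1371 - 1886) = ((-108 - 9*(-58)) + 1023)/(-1371 - 1886) = ((-108 + 522) + 1023)/(-3257) = (414 + 1023)*(-1/3257) = 1437*(-1/3257) = -1437/3257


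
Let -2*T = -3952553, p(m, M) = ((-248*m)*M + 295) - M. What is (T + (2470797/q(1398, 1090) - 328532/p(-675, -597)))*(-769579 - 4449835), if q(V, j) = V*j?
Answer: -65451280220131705796370541/6345244131190 ≈ -1.0315e+13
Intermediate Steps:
p(m, M) = 295 - M - 248*M*m (p(m, M) = (-248*M*m + 295) - M = (295 - 248*M*m) - M = 295 - M - 248*M*m)
T = 3952553/2 (T = -1/2*(-3952553) = 3952553/2 ≈ 1.9763e+6)
(T + (2470797/q(1398, 1090) - 328532/p(-675, -597)))*(-769579 - 4449835) = (3952553/2 + (2470797/((1398*1090)) - 328532/(295 - 1*(-597) - 248*(-597)*(-675))))*(-769579 - 4449835) = (3952553/2 + (2470797/1523820 - 328532/(295 + 597 - 99937800)))*(-5219414) = (3952553/2 + (2470797*(1/1523820) - 328532/(-99936908)))*(-5219414) = (3952553/2 + (823599/507940 - 328532*(-1/99936908)))*(-5219414) = (3952553/2 + (823599/507940 + 82133/24984227))*(-5219414) = (3952553/2 + 20618703008993/12690488262380)*(-5219414) = (25079934345170437063/12690488262380)*(-5219414) = -65451280220131705796370541/6345244131190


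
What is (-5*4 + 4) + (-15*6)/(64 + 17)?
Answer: -154/9 ≈ -17.111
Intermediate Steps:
(-5*4 + 4) + (-15*6)/(64 + 17) = (-20 + 4) - 90/81 = -16 - 90*1/81 = -16 - 10/9 = -154/9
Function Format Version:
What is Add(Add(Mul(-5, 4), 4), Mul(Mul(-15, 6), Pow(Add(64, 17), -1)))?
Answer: Rational(-154, 9) ≈ -17.111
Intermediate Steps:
Add(Add(Mul(-5, 4), 4), Mul(Mul(-15, 6), Pow(Add(64, 17), -1))) = Add(Add(-20, 4), Mul(-90, Pow(81, -1))) = Add(-16, Mul(-90, Rational(1, 81))) = Add(-16, Rational(-10, 9)) = Rational(-154, 9)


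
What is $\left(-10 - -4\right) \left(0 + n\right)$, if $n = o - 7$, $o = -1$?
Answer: $48$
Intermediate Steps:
$n = -8$ ($n = -1 - 7 = -8$)
$\left(-10 - -4\right) \left(0 + n\right) = \left(-10 - -4\right) \left(0 - 8\right) = \left(-10 + 4\right) \left(-8\right) = \left(-6\right) \left(-8\right) = 48$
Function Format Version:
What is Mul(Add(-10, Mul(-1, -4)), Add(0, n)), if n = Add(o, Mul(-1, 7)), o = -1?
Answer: 48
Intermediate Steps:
n = -8 (n = Add(-1, Mul(-1, 7)) = Add(-1, -7) = -8)
Mul(Add(-10, Mul(-1, -4)), Add(0, n)) = Mul(Add(-10, Mul(-1, -4)), Add(0, -8)) = Mul(Add(-10, 4), -8) = Mul(-6, -8) = 48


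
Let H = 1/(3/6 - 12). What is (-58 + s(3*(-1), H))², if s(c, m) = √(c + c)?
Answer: (58 - I*√6)² ≈ 3358.0 - 284.14*I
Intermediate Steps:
H = -2/23 (H = 1/(3*(⅙) - 12) = 1/(½ - 12) = 1/(-23/2) = -2/23 ≈ -0.086957)
s(c, m) = √2*√c (s(c, m) = √(2*c) = √2*√c)
(-58 + s(3*(-1), H))² = (-58 + √2*√(3*(-1)))² = (-58 + √2*√(-3))² = (-58 + √2*(I*√3))² = (-58 + I*√6)²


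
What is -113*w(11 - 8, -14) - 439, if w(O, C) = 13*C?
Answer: 20127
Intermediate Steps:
-113*w(11 - 8, -14) - 439 = -1469*(-14) - 439 = -113*(-182) - 439 = 20566 - 439 = 20127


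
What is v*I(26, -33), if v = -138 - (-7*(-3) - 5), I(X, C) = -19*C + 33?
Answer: -101640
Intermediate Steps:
I(X, C) = 33 - 19*C
v = -154 (v = -138 - (21 - 5) = -138 - 1*16 = -138 - 16 = -154)
v*I(26, -33) = -154*(33 - 19*(-33)) = -154*(33 + 627) = -154*660 = -101640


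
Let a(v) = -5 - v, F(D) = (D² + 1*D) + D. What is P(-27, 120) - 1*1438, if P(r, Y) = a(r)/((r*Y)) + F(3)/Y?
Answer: -4658737/3240 ≈ -1437.9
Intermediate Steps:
F(D) = D² + 2*D (F(D) = (D² + D) + D = (D + D²) + D = D² + 2*D)
P(r, Y) = 15/Y + (-5 - r)/(Y*r) (P(r, Y) = (-5 - r)/((r*Y)) + (3*(2 + 3))/Y = (-5 - r)/((Y*r)) + (3*5)/Y = (-5 - r)*(1/(Y*r)) + 15/Y = (-5 - r)/(Y*r) + 15/Y = 15/Y + (-5 - r)/(Y*r))
P(-27, 120) - 1*1438 = (-5 + 14*(-27))/(120*(-27)) - 1*1438 = (1/120)*(-1/27)*(-5 - 378) - 1438 = (1/120)*(-1/27)*(-383) - 1438 = 383/3240 - 1438 = -4658737/3240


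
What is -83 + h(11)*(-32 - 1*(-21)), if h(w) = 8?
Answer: -171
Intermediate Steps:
-83 + h(11)*(-32 - 1*(-21)) = -83 + 8*(-32 - 1*(-21)) = -83 + 8*(-32 + 21) = -83 + 8*(-11) = -83 - 88 = -171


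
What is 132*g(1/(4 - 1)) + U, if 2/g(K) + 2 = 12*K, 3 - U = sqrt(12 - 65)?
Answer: 135 - I*sqrt(53) ≈ 135.0 - 7.2801*I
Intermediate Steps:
U = 3 - I*sqrt(53) (U = 3 - sqrt(12 - 65) = 3 - sqrt(-53) = 3 - I*sqrt(53) ≈ 3.0 - 7.2801*I)
g(K) = 2/(-2 + 12*K)
132*g(1/(4 - 1)) + U = 132/(-1 + 6/(4 - 1)) + (3 - I*sqrt(53)) = 132/(-1 + 6/3) + (3 - I*sqrt(53)) = 132/(-1 + 6*(1/3)) + (3 - I*sqrt(53)) = 132/(-1 + 2) + (3 - I*sqrt(53)) = 132/1 + (3 - I*sqrt(53)) = 132*1 + (3 - I*sqrt(53)) = 132 + (3 - I*sqrt(53)) = 135 - I*sqrt(53)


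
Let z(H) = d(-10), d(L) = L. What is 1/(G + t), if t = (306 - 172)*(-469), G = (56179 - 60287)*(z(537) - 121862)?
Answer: 1/500587330 ≈ 1.9977e-9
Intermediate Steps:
z(H) = -10
G = 500650176 (G = (56179 - 60287)*(-10 - 121862) = -4108*(-121872) = 500650176)
t = -62846 (t = 134*(-469) = -62846)
1/(G + t) = 1/(500650176 - 62846) = 1/500587330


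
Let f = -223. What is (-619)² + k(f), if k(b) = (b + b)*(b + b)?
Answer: 582077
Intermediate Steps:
k(b) = 4*b² (k(b) = (2*b)*(2*b) = 4*b²)
(-619)² + k(f) = (-619)² + 4*(-223)² = 383161 + 4*49729 = 383161 + 198916 = 582077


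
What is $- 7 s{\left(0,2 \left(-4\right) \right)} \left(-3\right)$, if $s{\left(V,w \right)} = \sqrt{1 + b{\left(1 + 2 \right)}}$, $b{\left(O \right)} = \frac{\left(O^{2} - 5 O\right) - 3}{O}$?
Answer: $21 i \sqrt{2} \approx 29.698 i$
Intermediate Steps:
$b{\left(O \right)} = \frac{-3 + O^{2} - 5 O}{O}$
$s{\left(V,w \right)} = i \sqrt{2}$ ($s{\left(V,w \right)} = \sqrt{1 - \left(2 + \frac{3}{1 + 2}\right)} = \sqrt{1 - \left(2 + 1\right)} = \sqrt{1 - 3} = \sqrt{-2} = i \sqrt{2}$)
$- 7 s{\left(0,2 \left(-4\right) \right)} \left(-3\right) = - 7 i \sqrt{2} \left(-3\right) = 21 i \sqrt{2}$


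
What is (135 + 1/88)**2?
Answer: 141158161/7744 ≈ 18228.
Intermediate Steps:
(135 + 1/88)**2 = (11881/88)**2 = 141158161/7744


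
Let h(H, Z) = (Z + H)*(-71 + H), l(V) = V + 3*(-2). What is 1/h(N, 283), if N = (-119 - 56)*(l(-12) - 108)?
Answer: 1/490857007 ≈ 2.0373e-9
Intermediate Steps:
l(V) = -6 + V (l(V) = V - 6 = -6 + V)
N = 22050 (N = (-119 - 56)*((-6 - 12) - 108) = -175*(-18 - 108) = -175*(-126) = 22050)
h(H, Z) = (-71 + H)*(H + Z) (h(H, Z) = (H + Z)*(-71 + H) = (-71 + H)*(H + Z))
1/h(N, 283) = 1/(22050² - 71*22050 - 71*283 + 22050*283) = 1/(486202500 - 1565550 - 20093 + 6240150) = 1/490857007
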